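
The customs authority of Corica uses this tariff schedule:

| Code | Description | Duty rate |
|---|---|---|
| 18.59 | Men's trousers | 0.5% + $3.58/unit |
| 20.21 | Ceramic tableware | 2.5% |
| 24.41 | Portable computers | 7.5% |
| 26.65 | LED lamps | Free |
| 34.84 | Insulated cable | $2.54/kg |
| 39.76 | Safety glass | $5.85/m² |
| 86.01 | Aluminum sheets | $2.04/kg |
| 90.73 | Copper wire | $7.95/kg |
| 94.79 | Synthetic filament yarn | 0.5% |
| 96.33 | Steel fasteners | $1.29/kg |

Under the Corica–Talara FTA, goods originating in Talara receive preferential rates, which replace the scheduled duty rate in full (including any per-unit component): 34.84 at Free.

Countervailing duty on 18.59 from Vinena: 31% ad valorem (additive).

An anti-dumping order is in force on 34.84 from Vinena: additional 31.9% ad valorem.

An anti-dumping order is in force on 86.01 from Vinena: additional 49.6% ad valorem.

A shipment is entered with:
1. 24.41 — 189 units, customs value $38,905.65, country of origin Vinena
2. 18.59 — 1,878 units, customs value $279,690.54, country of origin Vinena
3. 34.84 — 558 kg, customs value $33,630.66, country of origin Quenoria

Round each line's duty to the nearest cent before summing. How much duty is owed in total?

Line 1 (24.41, Vinena, 189 units, $38,905.65):
Base rate for 24.41 is 7.5%.
Duty = $38,905.65 × 7.5% = $2,917.92.
Line 2 (18.59, Vinena, 1,878 units, $279,690.54):
Base rate for 18.59 is 0.5% + $3.58/unit.
Additional duty on 18.59 from Vinena: +31%. Applied ad valorem rate: 0.5% + 31% = 31.5%.
Duty = $279,690.54 × 31.5% + 1,878 × $3.58 = $94,825.76.
Line 3 (34.84, Quenoria, 558 kg, $33,630.66):
Base rate for 34.84 is $2.54/kg.
34.84 has an FTA preferential rate, but origin Quenoria is not Talara; base rate stands.
The additional-duty order on 34.84 targets Vinena, not Quenoria; it does not apply.
Duty = 558 × $2.54 = $1,417.32.
Total = $2,917.92 + $94,825.76 + $1,417.32 = $99,161.00.

$99,161.00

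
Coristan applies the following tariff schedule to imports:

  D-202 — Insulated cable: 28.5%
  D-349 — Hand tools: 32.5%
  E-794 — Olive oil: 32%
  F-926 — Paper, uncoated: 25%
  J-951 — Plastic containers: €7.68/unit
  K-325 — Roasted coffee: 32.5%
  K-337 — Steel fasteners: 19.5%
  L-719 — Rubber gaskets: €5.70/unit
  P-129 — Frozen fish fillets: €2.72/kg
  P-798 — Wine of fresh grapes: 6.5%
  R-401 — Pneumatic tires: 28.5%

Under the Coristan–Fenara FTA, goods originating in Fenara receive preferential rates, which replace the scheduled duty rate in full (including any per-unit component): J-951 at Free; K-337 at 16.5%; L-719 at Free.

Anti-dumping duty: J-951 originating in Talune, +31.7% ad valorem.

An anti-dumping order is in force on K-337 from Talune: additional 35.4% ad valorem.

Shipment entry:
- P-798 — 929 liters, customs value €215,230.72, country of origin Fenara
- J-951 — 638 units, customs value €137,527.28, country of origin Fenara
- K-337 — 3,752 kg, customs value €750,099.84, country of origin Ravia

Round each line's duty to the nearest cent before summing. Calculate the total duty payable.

Line 1 (P-798, Fenara, 929 liters, €215,230.72):
Base rate for P-798 is 6.5%.
Origin Fenara is the FTA partner but P-798 is not on the preference list; base rate stands.
Duty = €215,230.72 × 6.5% = €13,990.00.
Line 2 (J-951, Fenara, 638 units, €137,527.28):
Base rate for J-951 is €7.68/unit.
Origin Fenara qualifies under the Coristan–Fenara agreement and J-951 is covered: preferential rate Free applies instead.
The additional-duty order on J-951 targets Talune, not Fenara; it does not apply.
Duty = €137,527.28 × 0% = €0.00.
Line 3 (K-337, Ravia, 3,752 kg, €750,099.84):
Base rate for K-337 is 19.5%.
K-337 has an FTA preferential rate, but origin Ravia is not Fenara; base rate stands.
The additional-duty order on K-337 targets Talune, not Ravia; it does not apply.
Duty = €750,099.84 × 19.5% = €146,269.47.
Total = €13,990.00 + €0.00 + €146,269.47 = €160,259.47.

€160,259.47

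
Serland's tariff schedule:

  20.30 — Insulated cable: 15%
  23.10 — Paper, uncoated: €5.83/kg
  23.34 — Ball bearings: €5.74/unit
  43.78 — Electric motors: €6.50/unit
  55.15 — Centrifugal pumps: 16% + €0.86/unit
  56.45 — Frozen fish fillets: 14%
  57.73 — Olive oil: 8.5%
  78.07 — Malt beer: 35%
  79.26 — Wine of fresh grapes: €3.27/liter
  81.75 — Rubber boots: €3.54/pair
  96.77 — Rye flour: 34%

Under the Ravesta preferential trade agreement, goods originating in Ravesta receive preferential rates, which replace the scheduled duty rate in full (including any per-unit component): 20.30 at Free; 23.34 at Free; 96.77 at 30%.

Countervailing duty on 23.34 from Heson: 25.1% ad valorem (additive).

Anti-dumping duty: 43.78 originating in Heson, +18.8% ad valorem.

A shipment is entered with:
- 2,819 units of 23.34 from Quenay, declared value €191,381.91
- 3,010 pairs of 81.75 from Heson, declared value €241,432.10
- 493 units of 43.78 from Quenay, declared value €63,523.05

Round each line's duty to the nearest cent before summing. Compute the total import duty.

€30,040.96

Line 1 (23.34, Quenay, 2,819 units, €191,381.91):
Base rate for 23.34 is €5.74/unit.
23.34 has an FTA preferential rate, but origin Quenay is not Ravesta; base rate stands.
The additional-duty order on 23.34 targets Heson, not Quenay; it does not apply.
Duty = 2,819 × €5.74 = €16,181.06.
Line 2 (81.75, Heson, 3,010 pairs, €241,432.10):
Base rate for 81.75 is €3.54/pair.
Duty = 3,010 × €3.54 = €10,655.40.
Line 3 (43.78, Quenay, 493 units, €63,523.05):
Base rate for 43.78 is €6.50/unit.
The additional-duty order on 43.78 targets Heson, not Quenay; it does not apply.
Duty = 493 × €6.50 = €3,204.50.
Total = €16,181.06 + €10,655.40 + €3,204.50 = €30,040.96.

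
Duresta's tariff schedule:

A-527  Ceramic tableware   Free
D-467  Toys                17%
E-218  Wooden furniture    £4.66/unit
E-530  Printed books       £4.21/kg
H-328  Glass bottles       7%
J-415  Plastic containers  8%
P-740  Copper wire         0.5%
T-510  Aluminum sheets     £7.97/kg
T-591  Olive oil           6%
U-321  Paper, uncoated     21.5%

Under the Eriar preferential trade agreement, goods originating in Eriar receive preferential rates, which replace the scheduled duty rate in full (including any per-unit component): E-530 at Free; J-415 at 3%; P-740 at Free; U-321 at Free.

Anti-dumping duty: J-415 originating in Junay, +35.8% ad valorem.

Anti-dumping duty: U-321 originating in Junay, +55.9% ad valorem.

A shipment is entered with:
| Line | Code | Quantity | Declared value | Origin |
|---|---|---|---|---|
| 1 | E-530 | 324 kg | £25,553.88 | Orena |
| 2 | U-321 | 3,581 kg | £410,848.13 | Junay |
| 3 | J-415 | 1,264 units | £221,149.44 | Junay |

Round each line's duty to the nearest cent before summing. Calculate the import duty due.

Line 1 (E-530, Orena, 324 kg, £25,553.88):
Base rate for E-530 is £4.21/kg.
E-530 has an FTA preferential rate, but origin Orena is not Eriar; base rate stands.
Duty = 324 × £4.21 = £1,364.04.
Line 2 (U-321, Junay, 3,581 kg, £410,848.13):
Base rate for U-321 is 21.5%.
U-321 has an FTA preferential rate, but origin Junay is not Eriar; base rate stands.
Additional duty on U-321 from Junay: +55.9%. Applied ad valorem rate: 21.5% + 55.9% = 77.4%.
Duty = £410,848.13 × 77.4% = £317,996.45.
Line 3 (J-415, Junay, 1,264 units, £221,149.44):
Base rate for J-415 is 8%.
J-415 has an FTA preferential rate, but origin Junay is not Eriar; base rate stands.
Additional duty on J-415 from Junay: +35.8%. Applied ad valorem rate: 8% + 35.8% = 43.8%.
Duty = £221,149.44 × 43.8% = £96,863.45.
Total = £1,364.04 + £317,996.45 + £96,863.45 = £416,223.94.

£416,223.94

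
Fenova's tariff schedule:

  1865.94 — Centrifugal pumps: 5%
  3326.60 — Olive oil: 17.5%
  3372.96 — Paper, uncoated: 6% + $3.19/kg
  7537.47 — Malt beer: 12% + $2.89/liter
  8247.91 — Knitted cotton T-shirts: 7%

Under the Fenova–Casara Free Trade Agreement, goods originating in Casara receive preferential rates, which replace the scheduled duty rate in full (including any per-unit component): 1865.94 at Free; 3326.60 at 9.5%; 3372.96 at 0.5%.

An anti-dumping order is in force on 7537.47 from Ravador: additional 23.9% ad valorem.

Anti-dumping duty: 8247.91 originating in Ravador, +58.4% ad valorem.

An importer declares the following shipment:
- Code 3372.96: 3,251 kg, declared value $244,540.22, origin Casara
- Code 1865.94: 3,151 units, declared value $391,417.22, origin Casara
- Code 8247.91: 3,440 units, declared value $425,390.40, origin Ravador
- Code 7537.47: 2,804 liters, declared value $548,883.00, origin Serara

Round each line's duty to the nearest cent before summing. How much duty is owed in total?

$353,397.54

Line 1 (3372.96, Casara, 3,251 kg, $244,540.22):
Base rate for 3372.96 is 6% + $3.19/kg.
Origin Casara qualifies under the Fenova–Casara agreement and 3372.96 is covered: preferential rate 0.5% applies instead.
Duty = $244,540.22 × 0.5% = $1,222.70.
Line 2 (1865.94, Casara, 3,151 units, $391,417.22):
Base rate for 1865.94 is 5%.
Origin Casara qualifies under the Fenova–Casara agreement and 1865.94 is covered: preferential rate Free applies instead.
Duty = $391,417.22 × 0% = $0.00.
Line 3 (8247.91, Ravador, 3,440 units, $425,390.40):
Base rate for 8247.91 is 7%.
Additional duty on 8247.91 from Ravador: +58.4%. Applied ad valorem rate: 7% + 58.4% = 65.4%.
Duty = $425,390.40 × 65.4% = $278,205.32.
Line 4 (7537.47, Serara, 2,804 liters, $548,883.00):
Base rate for 7537.47 is 12% + $2.89/liter.
The additional-duty order on 7537.47 targets Ravador, not Serara; it does not apply.
Duty = $548,883.00 × 12% + 2,804 × $2.89 = $73,969.52.
Total = $1,222.70 + $0.00 + $278,205.32 + $73,969.52 = $353,397.54.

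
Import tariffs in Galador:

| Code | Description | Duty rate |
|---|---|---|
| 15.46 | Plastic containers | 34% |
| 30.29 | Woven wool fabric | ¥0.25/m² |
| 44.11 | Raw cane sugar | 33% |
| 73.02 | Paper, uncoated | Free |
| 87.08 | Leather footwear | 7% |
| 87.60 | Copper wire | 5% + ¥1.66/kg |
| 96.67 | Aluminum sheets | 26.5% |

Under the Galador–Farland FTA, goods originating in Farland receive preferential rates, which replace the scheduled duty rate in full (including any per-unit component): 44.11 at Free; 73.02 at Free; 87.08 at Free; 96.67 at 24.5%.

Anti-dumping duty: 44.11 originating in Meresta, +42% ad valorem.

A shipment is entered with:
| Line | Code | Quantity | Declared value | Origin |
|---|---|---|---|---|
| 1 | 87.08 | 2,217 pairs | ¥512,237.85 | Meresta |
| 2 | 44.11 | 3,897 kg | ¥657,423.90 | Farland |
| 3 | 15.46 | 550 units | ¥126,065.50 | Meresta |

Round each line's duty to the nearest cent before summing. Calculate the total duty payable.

¥78,718.92

Line 1 (87.08, Meresta, 2,217 pairs, ¥512,237.85):
Base rate for 87.08 is 7%.
87.08 has an FTA preferential rate, but origin Meresta is not Farland; base rate stands.
Duty = ¥512,237.85 × 7% = ¥35,856.65.
Line 2 (44.11, Farland, 3,897 kg, ¥657,423.90):
Base rate for 44.11 is 33%.
Origin Farland qualifies under the Galador–Farland agreement and 44.11 is covered: preferential rate Free applies instead.
The additional-duty order on 44.11 targets Meresta, not Farland; it does not apply.
Duty = ¥657,423.90 × 0% = ¥0.00.
Line 3 (15.46, Meresta, 550 units, ¥126,065.50):
Base rate for 15.46 is 34%.
Duty = ¥126,065.50 × 34% = ¥42,862.27.
Total = ¥35,856.65 + ¥0.00 + ¥42,862.27 = ¥78,718.92.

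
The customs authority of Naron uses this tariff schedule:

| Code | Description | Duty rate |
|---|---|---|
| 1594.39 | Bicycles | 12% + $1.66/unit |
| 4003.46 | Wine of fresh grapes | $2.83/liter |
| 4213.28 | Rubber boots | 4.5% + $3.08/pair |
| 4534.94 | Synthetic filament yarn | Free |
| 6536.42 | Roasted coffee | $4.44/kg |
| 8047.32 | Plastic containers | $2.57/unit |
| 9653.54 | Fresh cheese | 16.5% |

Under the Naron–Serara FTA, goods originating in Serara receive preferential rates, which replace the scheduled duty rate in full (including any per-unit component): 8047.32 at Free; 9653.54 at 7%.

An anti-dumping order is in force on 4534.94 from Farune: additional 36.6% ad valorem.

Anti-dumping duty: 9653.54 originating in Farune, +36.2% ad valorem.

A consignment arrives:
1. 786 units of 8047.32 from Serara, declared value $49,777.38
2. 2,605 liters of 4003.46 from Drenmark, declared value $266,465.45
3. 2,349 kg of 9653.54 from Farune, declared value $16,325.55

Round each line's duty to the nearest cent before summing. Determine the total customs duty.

$15,975.71

Line 1 (8047.32, Serara, 786 units, $49,777.38):
Base rate for 8047.32 is $2.57/unit.
Origin Serara qualifies under the Naron–Serara agreement and 8047.32 is covered: preferential rate Free applies instead.
Duty = $49,777.38 × 0% = $0.00.
Line 2 (4003.46, Drenmark, 2,605 liters, $266,465.45):
Base rate for 4003.46 is $2.83/liter.
Duty = 2,605 × $2.83 = $7,372.15.
Line 3 (9653.54, Farune, 2,349 kg, $16,325.55):
Base rate for 9653.54 is 16.5%.
9653.54 has an FTA preferential rate, but origin Farune is not Serara; base rate stands.
Additional duty on 9653.54 from Farune: +36.2%. Applied ad valorem rate: 16.5% + 36.2% = 52.7%.
Duty = $16,325.55 × 52.7% = $8,603.56.
Total = $0.00 + $7,372.15 + $8,603.56 = $15,975.71.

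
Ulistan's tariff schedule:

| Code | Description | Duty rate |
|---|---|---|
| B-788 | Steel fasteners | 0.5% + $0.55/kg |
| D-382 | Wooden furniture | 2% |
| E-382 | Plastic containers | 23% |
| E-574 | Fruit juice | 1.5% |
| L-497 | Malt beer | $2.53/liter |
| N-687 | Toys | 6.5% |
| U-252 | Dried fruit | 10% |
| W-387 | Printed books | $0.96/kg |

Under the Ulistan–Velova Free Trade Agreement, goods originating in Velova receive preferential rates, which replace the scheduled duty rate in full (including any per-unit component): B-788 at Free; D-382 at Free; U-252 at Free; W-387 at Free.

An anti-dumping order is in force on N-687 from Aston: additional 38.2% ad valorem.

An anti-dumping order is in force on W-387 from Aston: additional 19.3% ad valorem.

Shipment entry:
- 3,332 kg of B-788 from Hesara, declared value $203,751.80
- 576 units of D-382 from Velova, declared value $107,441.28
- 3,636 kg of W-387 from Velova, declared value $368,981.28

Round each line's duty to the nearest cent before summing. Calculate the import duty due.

$2,851.36

Line 1 (B-788, Hesara, 3,332 kg, $203,751.80):
Base rate for B-788 is 0.5% + $0.55/kg.
B-788 has an FTA preferential rate, but origin Hesara is not Velova; base rate stands.
Duty = $203,751.80 × 0.5% + 3,332 × $0.55 = $2,851.36.
Line 2 (D-382, Velova, 576 units, $107,441.28):
Base rate for D-382 is 2%.
Origin Velova qualifies under the Ulistan–Velova agreement and D-382 is covered: preferential rate Free applies instead.
Duty = $107,441.28 × 0% = $0.00.
Line 3 (W-387, Velova, 3,636 kg, $368,981.28):
Base rate for W-387 is $0.96/kg.
Origin Velova qualifies under the Ulistan–Velova agreement and W-387 is covered: preferential rate Free applies instead.
The additional-duty order on W-387 targets Aston, not Velova; it does not apply.
Duty = $368,981.28 × 0% = $0.00.
Total = $2,851.36 + $0.00 + $0.00 = $2,851.36.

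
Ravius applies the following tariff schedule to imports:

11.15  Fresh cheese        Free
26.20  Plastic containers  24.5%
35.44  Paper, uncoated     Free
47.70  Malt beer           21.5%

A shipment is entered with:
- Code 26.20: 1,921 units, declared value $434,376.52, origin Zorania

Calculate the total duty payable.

$106,422.25

Line 1 (26.20, Zorania, 1,921 units, $434,376.52):
Base rate for 26.20 is 24.5%.
Duty = $434,376.52 × 24.5% = $106,422.25.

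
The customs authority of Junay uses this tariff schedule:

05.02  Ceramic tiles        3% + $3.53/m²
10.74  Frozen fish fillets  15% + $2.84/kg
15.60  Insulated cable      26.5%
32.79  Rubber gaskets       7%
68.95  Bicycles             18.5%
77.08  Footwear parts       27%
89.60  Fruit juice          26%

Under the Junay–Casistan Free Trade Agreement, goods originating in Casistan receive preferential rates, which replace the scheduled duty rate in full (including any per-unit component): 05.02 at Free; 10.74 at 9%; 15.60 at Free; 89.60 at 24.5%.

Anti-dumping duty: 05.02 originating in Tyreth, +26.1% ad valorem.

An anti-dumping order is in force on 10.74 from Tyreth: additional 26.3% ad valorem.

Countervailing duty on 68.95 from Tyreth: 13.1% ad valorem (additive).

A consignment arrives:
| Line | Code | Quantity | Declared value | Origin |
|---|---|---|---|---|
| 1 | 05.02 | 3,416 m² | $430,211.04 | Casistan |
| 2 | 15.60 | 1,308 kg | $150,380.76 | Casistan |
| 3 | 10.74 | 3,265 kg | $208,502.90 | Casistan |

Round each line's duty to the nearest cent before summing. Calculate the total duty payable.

Line 1 (05.02, Casistan, 3,416 m², $430,211.04):
Base rate for 05.02 is 3% + $3.53/m².
Origin Casistan qualifies under the Junay–Casistan agreement and 05.02 is covered: preferential rate Free applies instead.
The additional-duty order on 05.02 targets Tyreth, not Casistan; it does not apply.
Duty = $430,211.04 × 0% = $0.00.
Line 2 (15.60, Casistan, 1,308 kg, $150,380.76):
Base rate for 15.60 is 26.5%.
Origin Casistan qualifies under the Junay–Casistan agreement and 15.60 is covered: preferential rate Free applies instead.
Duty = $150,380.76 × 0% = $0.00.
Line 3 (10.74, Casistan, 3,265 kg, $208,502.90):
Base rate for 10.74 is 15% + $2.84/kg.
Origin Casistan qualifies under the Junay–Casistan agreement and 10.74 is covered: preferential rate 9% applies instead.
The additional-duty order on 10.74 targets Tyreth, not Casistan; it does not apply.
Duty = $208,502.90 × 9% = $18,765.26.
Total = $0.00 + $0.00 + $18,765.26 = $18,765.26.

$18,765.26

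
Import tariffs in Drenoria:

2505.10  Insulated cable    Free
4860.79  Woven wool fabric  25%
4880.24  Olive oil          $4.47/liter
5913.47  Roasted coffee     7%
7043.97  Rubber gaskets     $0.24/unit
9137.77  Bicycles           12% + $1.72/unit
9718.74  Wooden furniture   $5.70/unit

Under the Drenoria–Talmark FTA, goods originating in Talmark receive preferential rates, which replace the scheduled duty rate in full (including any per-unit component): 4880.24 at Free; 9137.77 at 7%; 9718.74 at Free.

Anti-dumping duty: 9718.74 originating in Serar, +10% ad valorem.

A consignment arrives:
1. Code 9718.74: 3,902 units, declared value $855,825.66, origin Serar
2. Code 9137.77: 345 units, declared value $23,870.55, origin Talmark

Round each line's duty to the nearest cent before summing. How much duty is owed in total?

Line 1 (9718.74, Serar, 3,902 units, $855,825.66):
Base rate for 9718.74 is $5.70/unit.
9718.74 has an FTA preferential rate, but origin Serar is not Talmark; base rate stands.
Additional duty on 9718.74 from Serar: +10% ad valorem. Applied ad valorem rate = 10%.
Duty = $855,825.66 × 10% + 3,902 × $5.70 = $107,823.97.
Line 2 (9137.77, Talmark, 345 units, $23,870.55):
Base rate for 9137.77 is 12% + $1.72/unit.
Origin Talmark qualifies under the Drenoria–Talmark agreement and 9137.77 is covered: preferential rate 7% applies instead.
Duty = $23,870.55 × 7% = $1,670.94.
Total = $107,823.97 + $1,670.94 = $109,494.91.

$109,494.91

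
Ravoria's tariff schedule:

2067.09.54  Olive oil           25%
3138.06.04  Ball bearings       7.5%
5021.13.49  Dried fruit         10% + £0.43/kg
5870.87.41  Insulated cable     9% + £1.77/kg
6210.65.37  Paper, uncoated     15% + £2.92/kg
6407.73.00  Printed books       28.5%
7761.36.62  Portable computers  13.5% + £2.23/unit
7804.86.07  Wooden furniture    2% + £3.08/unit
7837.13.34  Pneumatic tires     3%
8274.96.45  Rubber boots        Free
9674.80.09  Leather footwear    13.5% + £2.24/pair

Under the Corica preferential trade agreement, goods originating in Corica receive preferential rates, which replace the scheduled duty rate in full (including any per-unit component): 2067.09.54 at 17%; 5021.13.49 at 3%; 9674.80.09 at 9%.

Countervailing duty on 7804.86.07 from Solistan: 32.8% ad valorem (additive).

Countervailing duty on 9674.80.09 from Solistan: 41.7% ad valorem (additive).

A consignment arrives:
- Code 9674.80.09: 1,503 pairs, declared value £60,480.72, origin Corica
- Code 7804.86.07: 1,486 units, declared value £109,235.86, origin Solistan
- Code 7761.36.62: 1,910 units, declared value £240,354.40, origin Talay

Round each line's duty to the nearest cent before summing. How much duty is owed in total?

£84,741.36

Line 1 (9674.80.09, Corica, 1,503 pairs, £60,480.72):
Base rate for 9674.80.09 is 13.5% + £2.24/pair.
Origin Corica qualifies under the Ravoria–Corica agreement and 9674.80.09 is covered: preferential rate 9% applies instead.
The additional-duty order on 9674.80.09 targets Solistan, not Corica; it does not apply.
Duty = £60,480.72 × 9% = £5,443.26.
Line 2 (7804.86.07, Solistan, 1,486 units, £109,235.86):
Base rate for 7804.86.07 is 2% + £3.08/unit.
Additional duty on 7804.86.07 from Solistan: +32.8%. Applied ad valorem rate: 2% + 32.8% = 34.8%.
Duty = £109,235.86 × 34.8% + 1,486 × £3.08 = £42,590.96.
Line 3 (7761.36.62, Talay, 1,910 units, £240,354.40):
Base rate for 7761.36.62 is 13.5% + £2.23/unit.
Duty = £240,354.40 × 13.5% + 1,910 × £2.23 = £36,707.14.
Total = £5,443.26 + £42,590.96 + £36,707.14 = £84,741.36.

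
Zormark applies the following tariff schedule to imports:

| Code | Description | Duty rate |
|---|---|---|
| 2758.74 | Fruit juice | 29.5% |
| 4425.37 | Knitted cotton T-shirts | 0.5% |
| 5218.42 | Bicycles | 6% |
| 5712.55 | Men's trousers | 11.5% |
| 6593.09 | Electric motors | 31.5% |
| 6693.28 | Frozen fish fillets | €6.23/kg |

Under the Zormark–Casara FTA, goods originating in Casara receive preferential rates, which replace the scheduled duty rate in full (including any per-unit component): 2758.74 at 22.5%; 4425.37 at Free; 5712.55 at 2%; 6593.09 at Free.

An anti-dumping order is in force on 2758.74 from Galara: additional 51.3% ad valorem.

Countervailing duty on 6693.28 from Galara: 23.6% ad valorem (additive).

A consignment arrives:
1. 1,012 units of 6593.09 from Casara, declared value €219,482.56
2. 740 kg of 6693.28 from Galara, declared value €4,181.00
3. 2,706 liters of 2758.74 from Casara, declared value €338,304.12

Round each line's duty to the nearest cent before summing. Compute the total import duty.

€81,715.35

Line 1 (6593.09, Casara, 1,012 units, €219,482.56):
Base rate for 6593.09 is 31.5%.
Origin Casara qualifies under the Zormark–Casara agreement and 6593.09 is covered: preferential rate Free applies instead.
Duty = €219,482.56 × 0% = €0.00.
Line 2 (6693.28, Galara, 740 kg, €4,181.00):
Base rate for 6693.28 is €6.23/kg.
Additional duty on 6693.28 from Galara: +23.6% ad valorem. Applied ad valorem rate = 23.6%.
Duty = €4,181.00 × 23.6% + 740 × €6.23 = €5,596.92.
Line 3 (2758.74, Casara, 2,706 liters, €338,304.12):
Base rate for 2758.74 is 29.5%.
Origin Casara qualifies under the Zormark–Casara agreement and 2758.74 is covered: preferential rate 22.5% applies instead.
The additional-duty order on 2758.74 targets Galara, not Casara; it does not apply.
Duty = €338,304.12 × 22.5% = €76,118.43.
Total = €0.00 + €5,596.92 + €76,118.43 = €81,715.35.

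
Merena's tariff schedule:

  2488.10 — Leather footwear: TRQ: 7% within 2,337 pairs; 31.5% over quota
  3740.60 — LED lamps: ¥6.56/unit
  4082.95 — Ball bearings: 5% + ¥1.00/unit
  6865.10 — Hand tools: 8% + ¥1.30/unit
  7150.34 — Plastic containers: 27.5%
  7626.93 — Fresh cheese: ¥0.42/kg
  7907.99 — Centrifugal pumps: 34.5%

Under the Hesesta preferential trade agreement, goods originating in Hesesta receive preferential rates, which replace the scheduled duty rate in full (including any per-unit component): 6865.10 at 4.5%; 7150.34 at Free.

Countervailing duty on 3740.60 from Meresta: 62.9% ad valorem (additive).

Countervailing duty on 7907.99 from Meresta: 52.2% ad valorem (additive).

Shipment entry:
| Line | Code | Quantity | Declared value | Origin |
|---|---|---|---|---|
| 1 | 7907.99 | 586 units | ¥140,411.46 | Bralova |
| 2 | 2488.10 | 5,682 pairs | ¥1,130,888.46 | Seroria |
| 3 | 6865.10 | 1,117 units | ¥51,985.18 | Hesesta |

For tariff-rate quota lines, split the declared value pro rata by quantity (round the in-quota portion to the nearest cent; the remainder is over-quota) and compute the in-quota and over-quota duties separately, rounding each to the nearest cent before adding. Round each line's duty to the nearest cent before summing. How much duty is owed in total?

Line 1 (7907.99, Bralova, 586 units, ¥140,411.46):
Base rate for 7907.99 is 34.5%.
The additional-duty order on 7907.99 targets Meresta, not Bralova; it does not apply.
Duty = ¥140,411.46 × 34.5% = ¥48,441.95.
Line 2 (2488.10, Seroria, 5,682 pairs, ¥1,130,888.46):
Code 2488.10 is under a tariff-rate quota (threshold 2,337 pairs). In-quota: 2,337 pairs at 7%; over-quota: 3,345 pairs at 31.5%.
Pro-rata value split: in-quota = ¥1,130,888.46 × 2,337/5,682 = ¥465,133.11; over-quota = ¥1,130,888.46 − ¥465,133.11 = ¥665,755.35.
In-quota duty = ¥465,133.11 × 7% = ¥32,559.32. Over-quota duty = ¥665,755.35 × 31.5% = ¥209,712.94.
Line duty = ¥32,559.32 + ¥209,712.94 = ¥242,272.26.
Line 3 (6865.10, Hesesta, 1,117 units, ¥51,985.18):
Base rate for 6865.10 is 8% + ¥1.30/unit.
Origin Hesesta qualifies under the Merena–Hesesta agreement and 6865.10 is covered: preferential rate 4.5% applies instead.
Duty = ¥51,985.18 × 4.5% = ¥2,339.33.
Total = ¥48,441.95 + ¥242,272.26 + ¥2,339.33 = ¥293,053.54.

¥293,053.54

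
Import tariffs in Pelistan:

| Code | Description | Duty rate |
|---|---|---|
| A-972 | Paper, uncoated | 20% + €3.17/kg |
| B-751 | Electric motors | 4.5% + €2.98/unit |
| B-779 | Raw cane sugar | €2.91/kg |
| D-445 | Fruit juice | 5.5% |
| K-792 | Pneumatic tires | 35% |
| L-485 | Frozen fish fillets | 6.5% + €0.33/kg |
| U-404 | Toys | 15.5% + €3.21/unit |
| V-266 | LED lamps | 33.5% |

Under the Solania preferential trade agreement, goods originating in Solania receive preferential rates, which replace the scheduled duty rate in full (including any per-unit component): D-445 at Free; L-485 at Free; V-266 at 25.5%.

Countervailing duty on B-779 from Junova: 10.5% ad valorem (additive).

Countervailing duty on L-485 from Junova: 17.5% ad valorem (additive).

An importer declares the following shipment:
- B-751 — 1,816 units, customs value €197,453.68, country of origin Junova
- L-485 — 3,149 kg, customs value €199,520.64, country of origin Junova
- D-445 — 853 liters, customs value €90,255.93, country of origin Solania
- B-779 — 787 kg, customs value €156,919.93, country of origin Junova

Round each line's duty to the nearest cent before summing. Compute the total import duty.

€81,987.98

Line 1 (B-751, Junova, 1,816 units, €197,453.68):
Base rate for B-751 is 4.5% + €2.98/unit.
Duty = €197,453.68 × 4.5% + 1,816 × €2.98 = €14,297.10.
Line 2 (L-485, Junova, 3,149 kg, €199,520.64):
Base rate for L-485 is 6.5% + €0.33/kg.
L-485 has an FTA preferential rate, but origin Junova is not Solania; base rate stands.
Additional duty on L-485 from Junova: +17.5%. Applied ad valorem rate: 6.5% + 17.5% = 24%.
Duty = €199,520.64 × 24% + 3,149 × €0.33 = €48,924.12.
Line 3 (D-445, Solania, 853 liters, €90,255.93):
Base rate for D-445 is 5.5%.
Origin Solania qualifies under the Pelistan–Solania agreement and D-445 is covered: preferential rate Free applies instead.
Duty = €90,255.93 × 0% = €0.00.
Line 4 (B-779, Junova, 787 kg, €156,919.93):
Base rate for B-779 is €2.91/kg.
Additional duty on B-779 from Junova: +10.5% ad valorem. Applied ad valorem rate = 10.5%.
Duty = €156,919.93 × 10.5% + 787 × €2.91 = €18,766.76.
Total = €14,297.10 + €48,924.12 + €0.00 + €18,766.76 = €81,987.98.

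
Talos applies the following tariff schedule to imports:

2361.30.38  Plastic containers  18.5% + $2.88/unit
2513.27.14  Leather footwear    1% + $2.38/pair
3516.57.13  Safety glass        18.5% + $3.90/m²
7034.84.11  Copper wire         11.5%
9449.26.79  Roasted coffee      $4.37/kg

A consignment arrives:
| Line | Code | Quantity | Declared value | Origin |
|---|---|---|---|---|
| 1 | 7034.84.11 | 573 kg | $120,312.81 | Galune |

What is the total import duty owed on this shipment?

$13,835.97

Line 1 (7034.84.11, Galune, 573 kg, $120,312.81):
Base rate for 7034.84.11 is 11.5%.
Duty = $120,312.81 × 11.5% = $13,835.97.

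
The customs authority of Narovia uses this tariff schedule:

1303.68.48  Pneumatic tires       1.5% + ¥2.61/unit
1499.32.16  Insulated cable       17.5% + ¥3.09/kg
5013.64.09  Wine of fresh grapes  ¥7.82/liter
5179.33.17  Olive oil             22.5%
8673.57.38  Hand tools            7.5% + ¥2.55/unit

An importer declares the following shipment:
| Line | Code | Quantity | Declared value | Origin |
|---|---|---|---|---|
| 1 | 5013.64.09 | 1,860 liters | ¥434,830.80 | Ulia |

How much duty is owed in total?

Line 1 (5013.64.09, Ulia, 1,860 liters, ¥434,830.80):
Base rate for 5013.64.09 is ¥7.82/liter.
Duty = 1,860 × ¥7.82 = ¥14,545.20.

¥14,545.20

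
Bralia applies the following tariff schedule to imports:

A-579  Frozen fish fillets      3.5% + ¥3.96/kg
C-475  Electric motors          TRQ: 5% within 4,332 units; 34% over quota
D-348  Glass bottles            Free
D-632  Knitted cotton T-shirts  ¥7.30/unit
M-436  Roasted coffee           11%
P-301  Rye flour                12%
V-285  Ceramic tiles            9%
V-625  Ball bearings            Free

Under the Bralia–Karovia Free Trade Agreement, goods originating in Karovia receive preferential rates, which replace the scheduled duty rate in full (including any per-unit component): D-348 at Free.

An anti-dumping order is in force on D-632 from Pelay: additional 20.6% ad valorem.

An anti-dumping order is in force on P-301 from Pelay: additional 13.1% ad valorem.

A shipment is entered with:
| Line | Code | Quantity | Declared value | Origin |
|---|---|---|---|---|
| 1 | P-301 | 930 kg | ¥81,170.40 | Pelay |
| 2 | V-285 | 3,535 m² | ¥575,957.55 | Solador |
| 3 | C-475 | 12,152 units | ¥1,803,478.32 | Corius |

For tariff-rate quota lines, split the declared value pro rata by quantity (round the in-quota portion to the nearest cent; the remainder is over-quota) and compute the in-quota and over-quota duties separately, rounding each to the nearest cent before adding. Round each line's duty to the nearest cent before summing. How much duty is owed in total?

Line 1 (P-301, Pelay, 930 kg, ¥81,170.40):
Base rate for P-301 is 12%.
Additional duty on P-301 from Pelay: +13.1%. Applied ad valorem rate: 12% + 13.1% = 25.1%.
Duty = ¥81,170.40 × 25.1% = ¥20,373.77.
Line 2 (V-285, Solador, 3,535 m², ¥575,957.55):
Base rate for V-285 is 9%.
Duty = ¥575,957.55 × 9% = ¥51,836.18.
Line 3 (C-475, Corius, 12,152 units, ¥1,803,478.32):
Code C-475 is under a tariff-rate quota (threshold 4,332 units). In-quota: 4,332 units at 5%; over-quota: 7,820 units at 34%.
Pro-rata value split: in-quota = ¥1,803,478.32 × 4,332/12,152 = ¥642,912.12; over-quota = ¥1,803,478.32 − ¥642,912.12 = ¥1,160,566.20.
In-quota duty = ¥642,912.12 × 5% = ¥32,145.61. Over-quota duty = ¥1,160,566.20 × 34% = ¥394,592.51.
Line duty = ¥32,145.61 + ¥394,592.51 = ¥426,738.12.
Total = ¥20,373.77 + ¥51,836.18 + ¥426,738.12 = ¥498,948.07.

¥498,948.07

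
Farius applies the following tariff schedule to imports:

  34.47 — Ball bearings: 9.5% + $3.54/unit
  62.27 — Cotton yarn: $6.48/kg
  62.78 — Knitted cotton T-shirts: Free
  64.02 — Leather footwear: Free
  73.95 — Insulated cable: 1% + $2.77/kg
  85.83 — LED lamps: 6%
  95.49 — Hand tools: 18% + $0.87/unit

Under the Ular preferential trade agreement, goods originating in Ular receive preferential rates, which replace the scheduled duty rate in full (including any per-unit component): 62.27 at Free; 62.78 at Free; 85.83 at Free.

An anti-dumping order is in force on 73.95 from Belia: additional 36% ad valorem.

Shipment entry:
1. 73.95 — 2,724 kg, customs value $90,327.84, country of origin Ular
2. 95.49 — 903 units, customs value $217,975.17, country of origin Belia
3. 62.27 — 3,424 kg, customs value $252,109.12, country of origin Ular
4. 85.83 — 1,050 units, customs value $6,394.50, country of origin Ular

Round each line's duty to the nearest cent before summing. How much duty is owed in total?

$48,469.90

Line 1 (73.95, Ular, 2,724 kg, $90,327.84):
Base rate for 73.95 is 1% + $2.77/kg.
Origin Ular is the FTA partner but 73.95 is not on the preference list; base rate stands.
The additional-duty order on 73.95 targets Belia, not Ular; it does not apply.
Duty = $90,327.84 × 1% + 2,724 × $2.77 = $8,448.76.
Line 2 (95.49, Belia, 903 units, $217,975.17):
Base rate for 95.49 is 18% + $0.87/unit.
Duty = $217,975.17 × 18% + 903 × $0.87 = $40,021.14.
Line 3 (62.27, Ular, 3,424 kg, $252,109.12):
Base rate for 62.27 is $6.48/kg.
Origin Ular qualifies under the Farius–Ular agreement and 62.27 is covered: preferential rate Free applies instead.
Duty = $252,109.12 × 0% = $0.00.
Line 4 (85.83, Ular, 1,050 units, $6,394.50):
Base rate for 85.83 is 6%.
Origin Ular qualifies under the Farius–Ular agreement and 85.83 is covered: preferential rate Free applies instead.
Duty = $6,394.50 × 0% = $0.00.
Total = $8,448.76 + $40,021.14 + $0.00 + $0.00 = $48,469.90.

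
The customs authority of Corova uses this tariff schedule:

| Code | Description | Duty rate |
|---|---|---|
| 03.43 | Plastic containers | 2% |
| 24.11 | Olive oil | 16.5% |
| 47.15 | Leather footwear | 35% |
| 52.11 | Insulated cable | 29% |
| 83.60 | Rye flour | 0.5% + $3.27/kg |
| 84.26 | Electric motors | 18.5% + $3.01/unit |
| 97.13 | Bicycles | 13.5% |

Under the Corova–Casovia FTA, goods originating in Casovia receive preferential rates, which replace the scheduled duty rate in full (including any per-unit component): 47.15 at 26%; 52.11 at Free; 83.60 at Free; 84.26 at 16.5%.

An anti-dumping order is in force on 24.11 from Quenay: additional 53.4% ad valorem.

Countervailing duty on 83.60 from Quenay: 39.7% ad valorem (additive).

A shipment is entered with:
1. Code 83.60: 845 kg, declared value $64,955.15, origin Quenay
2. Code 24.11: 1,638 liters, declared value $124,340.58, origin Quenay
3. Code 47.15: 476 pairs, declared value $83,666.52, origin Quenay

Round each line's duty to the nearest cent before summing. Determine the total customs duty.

$145,072.47

Line 1 (83.60, Quenay, 845 kg, $64,955.15):
Base rate for 83.60 is 0.5% + $3.27/kg.
83.60 has an FTA preferential rate, but origin Quenay is not Casovia; base rate stands.
Additional duty on 83.60 from Quenay: +39.7%. Applied ad valorem rate: 0.5% + 39.7% = 40.2%.
Duty = $64,955.15 × 40.2% + 845 × $3.27 = $28,875.12.
Line 2 (24.11, Quenay, 1,638 liters, $124,340.58):
Base rate for 24.11 is 16.5%.
Additional duty on 24.11 from Quenay: +53.4%. Applied ad valorem rate: 16.5% + 53.4% = 69.9%.
Duty = $124,340.58 × 69.9% = $86,914.07.
Line 3 (47.15, Quenay, 476 pairs, $83,666.52):
Base rate for 47.15 is 35%.
47.15 has an FTA preferential rate, but origin Quenay is not Casovia; base rate stands.
Duty = $83,666.52 × 35% = $29,283.28.
Total = $28,875.12 + $86,914.07 + $29,283.28 = $145,072.47.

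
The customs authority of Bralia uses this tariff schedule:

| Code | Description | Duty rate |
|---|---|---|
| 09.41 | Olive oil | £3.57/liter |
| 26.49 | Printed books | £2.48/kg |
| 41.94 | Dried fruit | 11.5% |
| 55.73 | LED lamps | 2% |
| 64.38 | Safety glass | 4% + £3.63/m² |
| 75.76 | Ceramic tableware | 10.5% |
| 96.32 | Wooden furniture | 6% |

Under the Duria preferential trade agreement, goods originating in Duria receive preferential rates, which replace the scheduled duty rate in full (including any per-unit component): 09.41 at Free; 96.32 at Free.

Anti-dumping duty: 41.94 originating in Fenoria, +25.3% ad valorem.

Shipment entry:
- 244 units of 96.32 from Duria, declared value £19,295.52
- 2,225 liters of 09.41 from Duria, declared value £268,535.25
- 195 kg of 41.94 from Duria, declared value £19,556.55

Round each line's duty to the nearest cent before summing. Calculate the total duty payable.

£2,249.00

Line 1 (96.32, Duria, 244 units, £19,295.52):
Base rate for 96.32 is 6%.
Origin Duria qualifies under the Bralia–Duria agreement and 96.32 is covered: preferential rate Free applies instead.
Duty = £19,295.52 × 0% = £0.00.
Line 2 (09.41, Duria, 2,225 liters, £268,535.25):
Base rate for 09.41 is £3.57/liter.
Origin Duria qualifies under the Bralia–Duria agreement and 09.41 is covered: preferential rate Free applies instead.
Duty = £268,535.25 × 0% = £0.00.
Line 3 (41.94, Duria, 195 kg, £19,556.55):
Base rate for 41.94 is 11.5%.
Origin Duria is the FTA partner but 41.94 is not on the preference list; base rate stands.
The additional-duty order on 41.94 targets Fenoria, not Duria; it does not apply.
Duty = £19,556.55 × 11.5% = £2,249.00.
Total = £0.00 + £0.00 + £2,249.00 = £2,249.00.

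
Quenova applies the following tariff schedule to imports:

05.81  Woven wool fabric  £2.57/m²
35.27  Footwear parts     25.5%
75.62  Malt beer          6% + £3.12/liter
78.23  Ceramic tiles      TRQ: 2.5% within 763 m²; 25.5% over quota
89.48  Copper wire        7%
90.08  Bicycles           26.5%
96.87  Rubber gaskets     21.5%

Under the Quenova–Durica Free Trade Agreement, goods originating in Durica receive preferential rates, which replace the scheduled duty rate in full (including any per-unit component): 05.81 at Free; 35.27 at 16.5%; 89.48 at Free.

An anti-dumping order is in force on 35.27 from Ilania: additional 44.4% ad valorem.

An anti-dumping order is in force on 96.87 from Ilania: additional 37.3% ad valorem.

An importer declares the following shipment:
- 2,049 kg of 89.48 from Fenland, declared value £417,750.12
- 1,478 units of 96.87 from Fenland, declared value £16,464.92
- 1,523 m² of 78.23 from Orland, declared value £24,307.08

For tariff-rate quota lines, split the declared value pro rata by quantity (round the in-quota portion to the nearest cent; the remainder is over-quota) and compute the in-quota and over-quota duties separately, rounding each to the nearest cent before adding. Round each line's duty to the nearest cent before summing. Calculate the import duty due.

Line 1 (89.48, Fenland, 2,049 kg, £417,750.12):
Base rate for 89.48 is 7%.
89.48 has an FTA preferential rate, but origin Fenland is not Durica; base rate stands.
Duty = £417,750.12 × 7% = £29,242.51.
Line 2 (96.87, Fenland, 1,478 units, £16,464.92):
Base rate for 96.87 is 21.5%.
The additional-duty order on 96.87 targets Ilania, not Fenland; it does not apply.
Duty = £16,464.92 × 21.5% = £3,539.96.
Line 3 (78.23, Orland, 1,523 m², £24,307.08):
Code 78.23 is under a tariff-rate quota (threshold 763 m²). In-quota: 763 m² at 2.5%; over-quota: 760 m² at 25.5%.
Pro-rata value split: in-quota = £24,307.08 × 763/1,523 = £12,177.48; over-quota = £24,307.08 − £12,177.48 = £12,129.60.
In-quota duty = £12,177.48 × 2.5% = £304.44. Over-quota duty = £12,129.60 × 25.5% = £3,093.05.
Line duty = £304.44 + £3,093.05 = £3,397.49.
Total = £29,242.51 + £3,539.96 + £3,397.49 = £36,179.96.

£36,179.96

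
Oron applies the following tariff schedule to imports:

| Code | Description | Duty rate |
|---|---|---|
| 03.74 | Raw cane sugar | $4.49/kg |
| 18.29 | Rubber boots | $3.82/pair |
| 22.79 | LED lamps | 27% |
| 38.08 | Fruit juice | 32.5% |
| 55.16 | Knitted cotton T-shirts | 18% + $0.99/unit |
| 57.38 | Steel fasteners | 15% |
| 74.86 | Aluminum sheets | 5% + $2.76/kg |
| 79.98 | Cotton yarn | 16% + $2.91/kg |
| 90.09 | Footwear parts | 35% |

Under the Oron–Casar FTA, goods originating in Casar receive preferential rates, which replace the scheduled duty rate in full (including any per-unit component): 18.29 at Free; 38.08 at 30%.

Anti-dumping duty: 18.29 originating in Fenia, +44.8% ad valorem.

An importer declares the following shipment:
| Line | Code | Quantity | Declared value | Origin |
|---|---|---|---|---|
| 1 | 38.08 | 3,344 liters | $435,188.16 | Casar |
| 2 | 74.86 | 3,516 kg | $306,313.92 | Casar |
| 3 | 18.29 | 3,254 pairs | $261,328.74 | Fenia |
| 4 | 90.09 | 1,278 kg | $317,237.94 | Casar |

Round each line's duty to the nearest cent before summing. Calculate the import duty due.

$396,115.15

Line 1 (38.08, Casar, 3,344 liters, $435,188.16):
Base rate for 38.08 is 32.5%.
Origin Casar qualifies under the Oron–Casar agreement and 38.08 is covered: preferential rate 30% applies instead.
Duty = $435,188.16 × 30% = $130,556.45.
Line 2 (74.86, Casar, 3,516 kg, $306,313.92):
Base rate for 74.86 is 5% + $2.76/kg.
Origin Casar is the FTA partner but 74.86 is not on the preference list; base rate stands.
Duty = $306,313.92 × 5% + 3,516 × $2.76 = $25,019.86.
Line 3 (18.29, Fenia, 3,254 pairs, $261,328.74):
Base rate for 18.29 is $3.82/pair.
18.29 has an FTA preferential rate, but origin Fenia is not Casar; base rate stands.
Additional duty on 18.29 from Fenia: +44.8% ad valorem. Applied ad valorem rate = 44.8%.
Duty = $261,328.74 × 44.8% + 3,254 × $3.82 = $129,505.56.
Line 4 (90.09, Casar, 1,278 kg, $317,237.94):
Base rate for 90.09 is 35%.
Origin Casar is the FTA partner but 90.09 is not on the preference list; base rate stands.
Duty = $317,237.94 × 35% = $111,033.28.
Total = $130,556.45 + $25,019.86 + $129,505.56 + $111,033.28 = $396,115.15.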